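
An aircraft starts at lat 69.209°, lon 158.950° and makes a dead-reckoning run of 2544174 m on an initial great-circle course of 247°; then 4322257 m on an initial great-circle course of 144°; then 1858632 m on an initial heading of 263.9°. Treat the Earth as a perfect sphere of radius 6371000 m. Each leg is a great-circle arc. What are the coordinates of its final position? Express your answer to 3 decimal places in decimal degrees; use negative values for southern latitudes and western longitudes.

latitude 16.636°, longitude 127.233°

Apply the spherical direct solution leg by leg, carrying full precision between legs.
Leg 1: from (69.209°, 158.950°), δ = 2544174/6371000 = 0.399337 rad, θ = 247° → φ = 53.843°, λ = 121.606°.
Leg 2: from (53.843°, 121.606°), δ = 4322257/6371000 = 0.678427 rad, θ = 144° → φ = 19.211°, λ = 144.599°.
Leg 3: from (19.211°, 144.599°), δ = 1858632/6371000 = 0.291733 rad, θ = 263.9° → φ = 16.636°, λ = 127.233°.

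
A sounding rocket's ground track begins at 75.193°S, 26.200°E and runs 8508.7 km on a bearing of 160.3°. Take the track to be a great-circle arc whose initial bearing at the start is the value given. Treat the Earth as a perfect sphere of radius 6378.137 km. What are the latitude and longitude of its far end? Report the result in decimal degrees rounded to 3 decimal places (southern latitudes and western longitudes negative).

δ = 8508.7/6378.137 = 1.334042 rad (76.4350°).
Converting: φ₁ = -1.312365 rad, θ = 2.797763 rad.
Destination latitude: φ₂ = arcsin( sin φ₁ cos δ + cos φ₁ sin δ cos θ ) = arcsin(-0.460654) = -27.429°.
Δλ = atan2( sin θ sin δ cos φ₁ , cos δ − sin φ₁ sin φ₂ ) = atan2(0.083746, -0.210808) = 2.763448 rad = 158.334°.
λ₂ = 26.200° + 158.334° = 184.534°, normalized to (−180°, 180°] → -175.466°.

latitude -27.429°, longitude -175.466°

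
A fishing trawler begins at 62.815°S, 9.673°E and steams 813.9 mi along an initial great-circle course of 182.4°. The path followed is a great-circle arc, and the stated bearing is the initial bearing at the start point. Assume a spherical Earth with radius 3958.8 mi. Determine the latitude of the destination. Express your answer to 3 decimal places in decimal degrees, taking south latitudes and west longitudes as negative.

latitude -74.577°

Central angle δ = d/R = 0.205593 rad.
With φ₁ = -62.815° = -1.096329 rad and θ = 182.4° = 3.183481 rad:
Applying the spherical law of cosines for sides, sin φ₂ = sin φ₁ cos δ + cos φ₁ sin δ cos θ = -0.963989, so φ₂ = -74.577°.
Then Δλ = atan2(-0.003906, 0.121438) = -0.032151 rad, from sin θ sin δ cos φ₁ over cos δ − sin φ₁ sin φ₂.
λ₂ = 9.673° + -1.842° = 7.831°.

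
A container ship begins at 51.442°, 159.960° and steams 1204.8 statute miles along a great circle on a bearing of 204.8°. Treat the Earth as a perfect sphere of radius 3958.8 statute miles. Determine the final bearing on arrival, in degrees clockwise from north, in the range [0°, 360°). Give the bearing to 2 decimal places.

final bearing 198.66°

The arc subtends δ = 1204.8/3958.8 = 0.304335 rad at the centre.
Converting: φ₁ = 0.897832 rad, θ = 3.574434 rad.
Destination latitude: φ₂ = arcsin( sin φ₁ cos δ + cos φ₁ sin δ cos θ ) = arcsin(0.576489) = 35.204°.
Δλ = atan2( sin θ sin δ cos φ₁ , cos δ − sin φ₁ sin φ₂ ) = atan2(-0.078345, 0.503245) = -0.154440 rad = -8.849°.
λ₂ = λ₁ + Δλ = 151.111°.
The forward bearing on arrival equals the back-azimuth from the destination plus 180°.
Back-azimuth from P₂ (35.20°, 151.11°) to P₁ (51.44°, 159.96°), with Δλ' = λ₁ − λ₂ = 8.85°: atan2( sin Δλ' cos φ₁ , cos φ₂ sin φ₁ − sin φ₂ cos φ₁ cos Δλ' ) = 18.66°.
Final bearing = (18.66° + 180°) mod 360° = 198.66°.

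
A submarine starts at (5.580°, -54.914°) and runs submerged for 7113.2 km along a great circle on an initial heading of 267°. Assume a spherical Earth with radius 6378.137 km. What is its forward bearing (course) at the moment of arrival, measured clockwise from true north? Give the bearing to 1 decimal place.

δ = 7113.2/6378.137 = 1.115247 rad (63.8990°).
With φ₁ = 5.580° = 0.097389 rad and θ = 267° = 4.660029 rad:
Applying the spherical law of cosines for sides, sin φ₂ = sin φ₁ cos δ + cos φ₁ sin δ cos θ = -0.003997, so φ₂ = -0.229°.
Then Δλ = atan2(-0.892539, 0.440344) = -1.112474 rad, from sin θ sin δ cos φ₁ over cos δ − sin φ₁ sin φ₂.
λ₂ = λ₁ + Δλ = -118.654°.
The forward bearing on arrival equals the back-azimuth from the destination plus 180°.
Back-azimuth from P₂ (-0.2°, -118.7°) to P₁ (5.6°, -54.9°), with Δλ' = λ₁ − λ₂ = 63.7°: atan2( sin Δλ' cos φ₁ , cos φ₂ sin φ₁ − sin φ₂ cos φ₁ cos Δλ' ) = 83.7°.
Final bearing = (83.7° + 180°) mod 360° = 263.7°.

final bearing 263.7°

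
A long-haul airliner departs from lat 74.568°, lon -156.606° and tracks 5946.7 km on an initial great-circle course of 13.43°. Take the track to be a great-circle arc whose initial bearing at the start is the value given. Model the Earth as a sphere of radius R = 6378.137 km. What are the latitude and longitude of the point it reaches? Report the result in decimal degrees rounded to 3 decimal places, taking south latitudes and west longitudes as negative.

latitude 51.471°, longitude 5.971°

Central angle δ = d/R = 0.932357 rad.
Start latitude φ₁ = 1.301457 rad; initial bearing θ = 0.234398 rad.
sin φ₂ = sin φ₁ cos δ + cos φ₁ sin δ cos θ = (0.963947)(0.595943) + (0.266095)(0.803027)(0.972654) = 0.782295
φ₂ = asin(0.782295) = 0.898342 rad = 51.471°.
For the longitude increment, Δλ = atan2( sin θ sin δ cos φ₁, cos δ − sin φ₁ sin φ₂ ) = atan2(0.049629, -0.158148) = 162.577°.
Hence λ₂ = -156.606° + 162.577° = 5.971°.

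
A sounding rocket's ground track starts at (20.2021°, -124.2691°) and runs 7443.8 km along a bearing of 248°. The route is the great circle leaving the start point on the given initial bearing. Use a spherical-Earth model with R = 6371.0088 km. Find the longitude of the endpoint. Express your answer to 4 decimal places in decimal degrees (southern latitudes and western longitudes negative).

Central angle δ = d/R = 1.168386 rad.
Converting: φ₁ = 0.352593 rad, θ = 4.328417 rad.
Destination latitude: φ₂ = arcsin( sin φ₁ cos δ + cos φ₁ sin δ cos θ ) = arcsin(-0.188233) = -10.8497°.
Δλ = atan2( sin θ sin δ cos φ₁ , cos δ − sin φ₁ sin φ₂ ) = atan2(-0.800637, 0.456640) = -1.052467 rad = -60.3019°.
λ₂ = -124.2691° + -60.3019° = -184.5710°, normalized to (−180°, 180°] → 175.4290°.

longitude 175.4290°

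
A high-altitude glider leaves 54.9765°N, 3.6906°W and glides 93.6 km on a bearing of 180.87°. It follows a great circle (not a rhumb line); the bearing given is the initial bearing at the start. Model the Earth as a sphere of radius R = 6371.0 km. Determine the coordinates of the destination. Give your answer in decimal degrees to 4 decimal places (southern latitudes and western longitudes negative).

The arc subtends δ = 93.6/6371 = 0.014692 rad at the centre.
Converting: φ₁ = 0.959521 rad, θ = 3.156777 rad.
Destination latitude: φ₂ = arcsin( sin φ₁ cos δ + cos φ₁ sin δ cos θ ) = arcsin(0.810398) = 54.1348°.
Then Δλ = atan2(-0.000128, 0.336244) = -0.000381 rad, from sin θ sin δ cos φ₁ over cos δ − sin φ₁ sin φ₂.
λ₂ = λ₁ + Δλ = -3.7124°.

latitude 54.1348°, longitude -3.7124°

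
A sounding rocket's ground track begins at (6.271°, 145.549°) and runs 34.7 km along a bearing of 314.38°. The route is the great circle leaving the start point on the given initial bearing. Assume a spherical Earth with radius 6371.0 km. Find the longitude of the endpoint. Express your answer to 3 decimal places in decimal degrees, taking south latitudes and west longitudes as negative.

Angular distance δ = d/R = 34.7 / 6371 = 0.005447 rad.
With φ₁ = 6.271° = 0.109450 rad and θ = 314.38° = 5.486966 rad:
Applying the spherical law of cosines for sides, sin φ₂ = sin φ₁ cos δ + cos φ₁ sin δ cos θ = 0.113016, so φ₂ = 6.489°.
Δλ = atan2( sin θ sin δ cos φ₁ , cos δ − sin φ₁ sin φ₂ ) = atan2(-0.003869, 0.987640) = -0.003918 rad = -0.224°.
λ₂ = 145.549° + -0.224° = 145.325°.

longitude 145.325°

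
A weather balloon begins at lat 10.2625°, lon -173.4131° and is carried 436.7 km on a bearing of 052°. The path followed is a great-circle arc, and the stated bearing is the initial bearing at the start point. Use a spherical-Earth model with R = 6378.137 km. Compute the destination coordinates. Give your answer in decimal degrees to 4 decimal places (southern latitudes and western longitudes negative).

Central angle δ = d/R = 0.068468 rad.
Start latitude φ₁ = 0.179114 rad; initial bearing θ = 0.907571 rad.
Destination latitude: φ₂ = arcsin( sin φ₁ cos δ + cos φ₁ sin δ cos θ ) = arcsin(0.219187) = 12.6613°.
Δλ = atan2( sin θ sin δ cos φ₁ , cos δ − sin φ₁ sin φ₂ ) = atan2(0.053049, 0.958607) = 0.055283 rad = 3.1675°.
λ₂ = λ₁ + Δλ = -170.2456°.

latitude 12.6613°, longitude -170.2456°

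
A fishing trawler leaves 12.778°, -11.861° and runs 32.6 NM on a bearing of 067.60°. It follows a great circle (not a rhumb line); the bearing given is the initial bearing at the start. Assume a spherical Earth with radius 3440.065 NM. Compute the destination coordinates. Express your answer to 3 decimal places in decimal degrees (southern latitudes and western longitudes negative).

latitude 12.984°, longitude -11.346°

Central angle δ = d/R = 0.009477 rad.
Start latitude φ₁ = 0.223018 rad; initial bearing θ = 1.179843 rad.
sin φ₂ = sin φ₁ cos δ + cos φ₁ sin δ cos θ = (0.221174)(0.999955) + (0.975234)(0.009476)(0.381070) = 0.224686
φ₂ = asin(0.224686) = 0.226621 rad = 12.984°.
Then Δλ = atan2(0.008544, 0.950260) = 0.008991 rad, from sin θ sin δ cos φ₁ over cos δ − sin φ₁ sin φ₂.
λ₂ = -11.861° + 0.515° = -11.346°.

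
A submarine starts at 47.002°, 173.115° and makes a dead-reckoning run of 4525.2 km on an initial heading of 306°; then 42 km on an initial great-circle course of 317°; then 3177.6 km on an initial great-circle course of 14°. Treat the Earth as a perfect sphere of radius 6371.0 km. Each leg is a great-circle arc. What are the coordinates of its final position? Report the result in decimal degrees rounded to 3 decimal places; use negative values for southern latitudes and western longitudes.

Apply the spherical direct solution leg by leg, carrying full precision between legs.
Leg 1: from (47.002°, 173.115°), δ = 4525.2/6371 = 0.710281 rad, θ = 306° → φ = 54.675°, λ = 107.285°.
Leg 2: from (54.675°, 107.285°), δ = 42/6371 = 0.006592 rad, θ = 317° → φ = 54.951°, λ = 106.837°.
Leg 3: from (54.951°, 106.837°), δ = 3177.6/6371 = 0.498760 rad, θ = 14° → φ = 80.220°, λ = 149.777°.

latitude 80.220°, longitude 149.777°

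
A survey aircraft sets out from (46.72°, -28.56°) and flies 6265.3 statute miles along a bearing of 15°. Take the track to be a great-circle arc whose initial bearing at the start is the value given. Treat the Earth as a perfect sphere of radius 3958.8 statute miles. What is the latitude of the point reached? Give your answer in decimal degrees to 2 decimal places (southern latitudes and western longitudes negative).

latitude 40.81°

δ = 6265.3/3958.8 = 1.582626 rad (90.6778°).
Start latitude φ₁ = 0.815418 rad; initial bearing θ = 0.261799 rad.
Applying the spherical law of cosines for sides, sin φ₂ = sin φ₁ cos δ + cos φ₁ sin δ cos θ = 0.653546, so φ₂ = 40.81°.
Δλ = atan2( sin θ sin δ cos φ₁ , cos δ − sin φ₁ sin φ₂ ) = atan2(0.177425, -0.487619) = 2.792625 rad = 160.01°.
λ₂ = -28.56° + 160.01° = 131.45°.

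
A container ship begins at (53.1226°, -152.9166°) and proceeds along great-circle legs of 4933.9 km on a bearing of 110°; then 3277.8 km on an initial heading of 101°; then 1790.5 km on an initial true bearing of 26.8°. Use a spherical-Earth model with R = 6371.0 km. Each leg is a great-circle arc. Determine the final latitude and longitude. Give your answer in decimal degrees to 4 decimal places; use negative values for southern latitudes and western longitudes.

latitude 30.9142°, longitude -67.5905°

Apply the spherical direct solution leg by leg, carrying full precision between legs.
Leg 1: from (53.1226°, -152.9166°), δ = 4933.9/6371 = 0.774431 rad, θ = 110° → φ = 25.3576°, λ = -106.2644°.
Leg 2: from (25.3576°, -106.2644°), δ = 3277.8/6371 = 0.514488 rad, θ = 101° → φ = 16.7369°, λ = -75.9718°.
Leg 3: from (16.7369°, -75.9718°), δ = 1790.5/6371 = 0.281039 rad, θ = 26.8° → φ = 30.9142°, λ = -67.5905°.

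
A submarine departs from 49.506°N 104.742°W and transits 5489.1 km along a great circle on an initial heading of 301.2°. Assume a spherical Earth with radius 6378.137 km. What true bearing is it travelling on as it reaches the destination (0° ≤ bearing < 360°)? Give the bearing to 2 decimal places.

final bearing 237.25°

The arc subtends δ = 5489.1/6378.137 = 0.860612 rad at the centre.
Converting: φ₁ = 0.864043 rad, θ = 5.256932 rad.
sin φ₂ = sin φ₁ cos δ + cos φ₁ sin δ cos θ = (0.760474)(0.651974) + (0.649368)(0.758242)(0.518027) = 0.750874
φ₂ = asin(0.750874) = 0.849385 rad = 48.666°.
Then Δλ = atan2(-0.421163, 0.080953) = -1.380898 rad, from sin θ sin δ cos φ₁ over cos δ − sin φ₁ sin φ₂.
λ₂ = -104.742° + -79.120° = -183.862°, normalized to (−180°, 180°] → 176.138°.
The forward bearing on arrival equals the back-azimuth from the destination plus 180°.
Back-azimuth from P₂ (48.67°, 176.14°) to P₁ (49.51°, -104.74°), with Δλ' = λ₁ − λ₂ = -280.88°: atan2( sin Δλ' cos φ₁ , cos φ₂ sin φ₁ − sin φ₂ cos φ₁ cos Δλ' ) = 57.25°.
Final bearing = (57.25° + 180°) mod 360° = 237.25°.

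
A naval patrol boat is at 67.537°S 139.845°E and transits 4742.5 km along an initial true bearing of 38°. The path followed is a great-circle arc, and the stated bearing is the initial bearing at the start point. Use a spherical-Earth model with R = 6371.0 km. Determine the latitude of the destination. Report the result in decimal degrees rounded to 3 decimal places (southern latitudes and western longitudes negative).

δ = 4742.5/6371 = 0.744389 rad (42.6503°).
Converting: φ₁ = -1.178743 rad, θ = 0.663225 rad.
Destination latitude: φ₂ = arcsin( sin φ₁ cos δ + cos φ₁ sin δ cos θ ) = arcsin(-0.475703) = -28.405°.
Then Δλ = atan2(0.159378, 0.295893) = 0.494075 rad, from sin θ sin δ cos φ₁ over cos δ − sin φ₁ sin φ₂.
λ₂ = λ₁ + Δλ = 168.153°.

latitude -28.405°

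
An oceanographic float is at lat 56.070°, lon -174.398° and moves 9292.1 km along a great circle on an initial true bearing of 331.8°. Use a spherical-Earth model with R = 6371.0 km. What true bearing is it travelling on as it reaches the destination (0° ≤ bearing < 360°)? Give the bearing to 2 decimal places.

The arc subtends δ = 9292.1/6371 = 1.458499 rad at the centre.
With φ₁ = 56.070° = 0.978606 rad and θ = 331.8° = 5.791002 rad:
sin φ₂ = sin φ₁ cos δ + cos φ₁ sin δ cos θ = (0.829720)(0.112061) + (0.558180)(0.993701)(0.881303) = 0.581806
φ₂ = asin(0.581806) = 0.620948 rad = 35.578°.
For the longitude increment, Δλ = atan2( sin θ sin δ cos φ₁, cos δ − sin φ₁ sin φ₂ ) = atan2(-0.262107, -0.370676) = -144.736°.
λ₂ = -174.398° + -144.736° = -319.134°, normalized to (−180°, 180°] → 40.866°.
The forward bearing on arrival equals the back-azimuth from the destination plus 180°.
Back-azimuth from P₂ (35.58°, 40.87°) to P₁ (56.07°, -174.40°), with Δλ' = λ₁ − λ₂ = -215.26°: atan2( sin Δλ' cos φ₁ , cos φ₂ sin φ₁ − sin φ₂ cos φ₁ cos Δλ' ) = 18.92°.
Final bearing = (18.92° + 180°) mod 360° = 198.92°.

final bearing 198.92°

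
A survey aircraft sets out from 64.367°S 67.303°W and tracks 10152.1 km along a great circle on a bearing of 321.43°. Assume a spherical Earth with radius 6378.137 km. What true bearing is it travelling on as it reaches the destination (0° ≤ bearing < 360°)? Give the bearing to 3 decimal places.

final bearing 343.217°

δ = 10152.1/6378.137 = 1.591703 rad (91.1979°).
With φ₁ = -64.367° = -1.123416 rad and θ = 321.43° = 5.610012 rad:
Destination latitude: φ₂ = arcsin( sin φ₁ cos δ + cos φ₁ sin δ cos θ ) = arcsin(0.357005) = 20.916°.
For the longitude increment, Δλ = atan2( sin θ sin δ cos φ₁, cos δ − sin φ₁ sin φ₂ ) = atan2(-0.269657, 0.300965) = -41.860°.
λ₂ = λ₁ + Δλ = -109.163°.
The forward bearing on arrival equals the back-azimuth from the destination plus 180°.
Back-azimuth from P₂ (20.916°, -109.163°) to P₁ (-64.367°, -67.303°), with Δλ' = λ₁ − λ₂ = 41.860°: atan2( sin Δλ' cos φ₁ , cos φ₂ sin φ₁ − sin φ₂ cos φ₁ cos Δλ' ) = 163.217°.
Final bearing = (163.217° + 180°) mod 360° = 343.217°.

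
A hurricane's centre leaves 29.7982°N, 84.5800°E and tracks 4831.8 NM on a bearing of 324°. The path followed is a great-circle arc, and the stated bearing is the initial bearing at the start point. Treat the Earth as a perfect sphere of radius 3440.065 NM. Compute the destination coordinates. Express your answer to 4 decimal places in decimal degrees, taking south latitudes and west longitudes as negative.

latitude 50.7688°, longitude -28.9911°

Angular distance δ = d/R = 4831.8 / 3440.065 = 1.404566 rad.
With φ₁ = 29.7982° = 0.520077 rad and θ = 324° = 5.654867 rad:
Applying the spherical law of cosines for sides, sin φ₂ = sin φ₁ cos δ + cos φ₁ sin δ cos θ = 0.774600, so φ₂ = 50.7688°.
For the longitude increment, Δλ = atan2( sin θ sin δ cos φ₁, cos δ − sin φ₁ sin φ₂ ) = atan2(-0.503038, -0.219469) = -113.5711°.
λ₂ = 84.5800° + -113.5711° = -28.9911°.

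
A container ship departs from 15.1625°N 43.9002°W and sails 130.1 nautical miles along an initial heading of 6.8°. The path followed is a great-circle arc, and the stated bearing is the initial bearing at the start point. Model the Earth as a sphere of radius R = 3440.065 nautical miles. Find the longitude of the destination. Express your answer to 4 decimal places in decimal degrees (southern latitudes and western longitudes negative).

Angular distance δ = d/R = 130.1 / 3440.065 = 0.037819 rad.
With φ₁ = 15.1625° = 0.264636 rad and θ = 6.8° = 0.118682 rad:
sin φ₂ = sin φ₁ cos δ + cos φ₁ sin δ cos θ = (0.261558)(0.999285) + (0.965188)(0.037810)(0.992966) = 0.297608
φ₂ = asin(0.297608) = 0.302186 rad = 17.3140°.
Δλ = atan2( sin θ sin δ cos φ₁ , cos δ − sin φ₁ sin φ₂ ) = atan2(0.004321, 0.921443) = 0.004689 rad = 0.2687°.
λ₂ = λ₁ + Δλ = -43.6315°.

longitude -43.6315°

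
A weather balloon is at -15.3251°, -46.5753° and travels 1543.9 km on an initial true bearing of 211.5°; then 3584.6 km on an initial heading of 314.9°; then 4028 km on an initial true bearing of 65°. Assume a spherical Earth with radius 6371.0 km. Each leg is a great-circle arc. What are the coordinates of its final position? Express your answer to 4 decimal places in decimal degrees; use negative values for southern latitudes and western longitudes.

Apply the spherical direct solution leg by leg, carrying full precision between legs.
Leg 1: from (-15.3251°, -46.5753°), δ = 1543.9/6371 = 0.242332 rad, θ = 211.5° → φ = -26.9944°, λ = -54.6644°.
Leg 2: from (-26.9944°, -54.6644°), δ = 3584.6/6371 = 0.562643 rad, θ = 314.9° → φ = -2.7758°, λ = -76.8922°.
Leg 3: from (-2.7758°, -76.8922°), δ = 4028/6371 = 0.632240 rad, θ = 65° → φ = 12.1451°, λ = -43.6727°.

latitude 12.1451°, longitude -43.6727°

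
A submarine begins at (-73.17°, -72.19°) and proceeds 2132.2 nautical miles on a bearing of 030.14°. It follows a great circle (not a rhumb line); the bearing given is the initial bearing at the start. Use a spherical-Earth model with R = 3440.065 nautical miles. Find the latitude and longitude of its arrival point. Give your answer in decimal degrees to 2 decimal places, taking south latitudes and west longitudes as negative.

Central angle δ = d/R = 0.619814 rad.
Converting: φ₁ = -1.277057 rad, θ = 0.526042 rad.
Applying the spherical law of cosines for sides, sin φ₂ = sin φ₁ cos δ + cos φ₁ sin δ cos θ = -0.633675, so φ₂ = -39.32°.
For the longitude increment, Δλ = atan2( sin θ sin δ cos φ₁, cos δ − sin φ₁ sin φ₂ ) = atan2(0.084448, 0.207453) = 22.15°.
Hence λ₂ = -72.19° + 22.15° = -50.04°.

latitude -39.32°, longitude -50.04°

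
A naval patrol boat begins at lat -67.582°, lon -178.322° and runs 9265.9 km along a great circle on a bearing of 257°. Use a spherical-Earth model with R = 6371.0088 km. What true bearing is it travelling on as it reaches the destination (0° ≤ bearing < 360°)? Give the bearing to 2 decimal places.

Central angle δ = d/R = 1.454385 rad.
Converting: φ₁ = -1.179528 rad, θ = 4.485496 rad.
sin φ₂ = sin φ₁ cos δ + cos φ₁ sin δ cos θ = (-0.924426)(0.116149) + (0.381361)(0.993232)(-0.224951) = -0.192578
φ₂ = asin(-0.192578) = -0.193788 rad = -11.103°.
For the longitude increment, Δλ = atan2( sin θ sin δ cos φ₁, cos δ − sin φ₁ sin φ₂ ) = atan2(-0.369072, -0.061875) = -99.517°.
λ₂ = -178.322° + -99.517° = -277.839°, normalized to (−180°, 180°] → 82.161°.
The forward bearing on arrival equals the back-azimuth from the destination plus 180°.
Back-azimuth from P₂ (-11.10°, 82.16°) to P₁ (-67.58°, -178.32°), with Δλ' = λ₁ − λ₂ = -260.48°: atan2( sin Δλ' cos φ₁ , cos φ₂ sin φ₁ − sin φ₂ cos φ₁ cos Δλ' ) = 157.75°.
Final bearing = (157.75° + 180°) mod 360° = 337.75°.

final bearing 337.75°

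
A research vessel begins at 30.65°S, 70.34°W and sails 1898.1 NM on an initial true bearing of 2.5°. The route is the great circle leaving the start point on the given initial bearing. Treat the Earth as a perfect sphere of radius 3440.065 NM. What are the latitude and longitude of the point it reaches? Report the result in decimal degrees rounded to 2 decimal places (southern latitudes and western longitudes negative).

δ = 1898.1/3440.065 = 0.551763 rad (31.6137°).
With φ₁ = -30.65° = -0.534943 rad and θ = 2.5° = 0.043633 rad:
Applying the spherical law of cosines for sides, sin φ₂ = sin φ₁ cos δ + cos φ₁ sin δ cos θ = 0.016389, so φ₂ = 0.94°.
Then Δλ = atan2(0.019671, 0.859957) = 0.022870 rad, from sin θ sin δ cos φ₁ over cos δ − sin φ₁ sin φ₂.
λ₂ = -70.34° + 1.31° = -69.03°.

latitude 0.94°, longitude -69.03°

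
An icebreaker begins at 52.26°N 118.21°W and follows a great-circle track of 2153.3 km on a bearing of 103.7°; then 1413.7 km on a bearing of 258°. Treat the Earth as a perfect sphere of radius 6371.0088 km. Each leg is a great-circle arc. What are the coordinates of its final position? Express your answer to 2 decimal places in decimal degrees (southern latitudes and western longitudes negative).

Apply the spherical direct solution leg by leg, carrying full precision between legs.
Leg 1: from (52.26°, -118.21°), δ = 2153.3/6371.0088 = 0.337984 rad, θ = 103.7° → φ = 44.27°, λ = -91.47°.
Leg 2: from (44.27°, -91.47°), δ = 1413.7/6371.0088 = 0.221896 rad, θ = 258° → φ = 40.40°, λ = -107.89°.

latitude 40.40°, longitude -107.89°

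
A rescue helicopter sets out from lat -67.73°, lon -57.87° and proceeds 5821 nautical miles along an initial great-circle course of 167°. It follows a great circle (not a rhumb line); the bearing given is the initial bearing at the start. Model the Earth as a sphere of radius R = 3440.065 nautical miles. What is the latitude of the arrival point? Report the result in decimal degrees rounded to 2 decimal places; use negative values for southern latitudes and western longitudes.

Central angle δ = d/R = 1.692119 rad.
With φ₁ = -67.73° = -1.182112 rad and θ = 167° = 2.914700 rad:
sin φ₂ = sin φ₁ cos δ + cos φ₁ sin δ cos θ = (-0.925408)(-0.121025) + (0.378972)(0.992649)(-0.974370) = -0.254546
φ₂ = asin(-0.254546) = -0.257379 rad = -14.75°.
For the longitude increment, Δλ = atan2( sin θ sin δ cos φ₁, cos δ − sin φ₁ sin φ₂ ) = atan2(0.084623, -0.356585) = 166.65°.
λ₂ = λ₁ + Δλ = 108.78°.

latitude -14.75°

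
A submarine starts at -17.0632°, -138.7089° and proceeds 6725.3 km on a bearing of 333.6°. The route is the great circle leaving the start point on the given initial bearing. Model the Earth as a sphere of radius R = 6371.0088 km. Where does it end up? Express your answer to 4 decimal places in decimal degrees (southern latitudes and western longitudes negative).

δ = 6725.3/6371.0088 = 1.055610 rad (60.4820°).
With φ₁ = -17.0632° = -0.297809 rad and θ = 333.6° = 5.822418 rad:
Destination latitude: φ₂ = arcsin( sin φ₁ cos δ + cos φ₁ sin δ cos θ ) = arcsin(0.600569) = 36.9106°.
Then Δλ = atan2(-0.369890, 0.668920) = -0.505118 rad, from sin θ sin δ cos φ₁ over cos δ − sin φ₁ sin φ₂.
Hence λ₂ = -138.7089° + -28.9411° = -167.6500°.

latitude 36.9106°, longitude -167.6500°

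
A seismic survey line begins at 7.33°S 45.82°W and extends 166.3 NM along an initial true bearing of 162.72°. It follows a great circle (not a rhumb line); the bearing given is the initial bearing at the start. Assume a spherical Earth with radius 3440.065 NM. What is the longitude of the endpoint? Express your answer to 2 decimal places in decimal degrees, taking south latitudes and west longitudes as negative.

Angular distance δ = d/R = 166.3 / 3440.065 = 0.048342 rad.
Converting: φ₁ = -0.127933 rad, θ = 2.840000 rad.
Destination latitude: φ₂ = arcsin( sin φ₁ cos δ + cos φ₁ sin δ cos θ ) = arcsin(-0.173200) = -9.97°.
For the longitude increment, Δλ = atan2( sin θ sin δ cos φ₁, cos δ − sin φ₁ sin φ₂ ) = atan2(0.014237, 0.976734) = 0.84°.
λ₂ = λ₁ + Δλ = -44.98°.

longitude -44.98°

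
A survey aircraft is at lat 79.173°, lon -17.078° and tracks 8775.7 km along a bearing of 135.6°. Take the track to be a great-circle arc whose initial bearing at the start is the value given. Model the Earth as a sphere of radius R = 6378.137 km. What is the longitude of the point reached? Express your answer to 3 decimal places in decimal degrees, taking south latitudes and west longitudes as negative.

δ = 8775.7/6378.137 = 1.375903 rad (78.8335°).
Start latitude φ₁ = 1.381830 rad; initial bearing θ = 2.366666 rad.
Applying the spherical law of cosines for sides, sin φ₂ = sin φ₁ cos δ + cos φ₁ sin δ cos θ = 0.058545, so φ₂ = 3.356°.
Δλ = atan2( sin θ sin δ cos φ₁ , cos δ − sin φ₁ sin φ₂ ) = atan2(0.128940, 0.136158) = 0.758174 rad = 43.440°.
λ₂ = λ₁ + Δλ = 26.362°.

longitude 26.362°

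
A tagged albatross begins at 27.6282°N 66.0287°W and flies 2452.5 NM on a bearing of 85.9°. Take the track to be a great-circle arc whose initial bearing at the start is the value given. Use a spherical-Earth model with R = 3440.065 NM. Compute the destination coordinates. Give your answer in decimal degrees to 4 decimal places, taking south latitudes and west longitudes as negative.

latitude 23.0929°, longitude -20.8587°

Central angle δ = d/R = 0.712923 rad.
With φ₁ = 27.6282° = 0.482203 rad and θ = 85.9° = 1.499238 rad:
Destination latitude: φ₂ = arcsin( sin φ₁ cos δ + cos φ₁ sin δ cos θ ) = arcsin(0.392222) = 23.0929°.
Then Δλ = atan2(0.577987, 0.574567) = 0.788365 rad, from sin θ sin δ cos φ₁ over cos δ − sin φ₁ sin φ₂.
λ₂ = -66.0287° + 45.1700° = -20.8587°.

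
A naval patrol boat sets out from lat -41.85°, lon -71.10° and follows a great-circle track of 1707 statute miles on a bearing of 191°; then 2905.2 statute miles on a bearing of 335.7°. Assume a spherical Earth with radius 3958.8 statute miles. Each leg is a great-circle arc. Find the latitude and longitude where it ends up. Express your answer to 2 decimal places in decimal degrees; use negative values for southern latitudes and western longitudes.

latitude -25.23°, longitude -100.03°

Apply the spherical direct solution leg by leg, carrying full precision between legs.
Leg 1: from (-41.85°, -71.10°), δ = 1707/3958.8 = 0.431191 rad, θ = 191° → φ = -65.74°, λ = -82.29°.
Leg 2: from (-65.74°, -82.29°), δ = 2905.2/3958.8 = 0.733859 rad, θ = 335.7° → φ = -25.23°, λ = -100.03°.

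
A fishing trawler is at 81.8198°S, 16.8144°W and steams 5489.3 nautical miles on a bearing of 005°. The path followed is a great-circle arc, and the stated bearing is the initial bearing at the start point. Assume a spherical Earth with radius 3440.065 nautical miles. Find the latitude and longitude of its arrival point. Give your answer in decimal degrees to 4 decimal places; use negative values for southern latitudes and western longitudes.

δ = 5489.3/3440.065 = 1.595697 rad (91.4267°).
With φ₁ = -81.8198° = -1.428025 rad and θ = 5° = 0.087266 rad:
sin φ₂ = sin φ₁ cos δ + cos φ₁ sin δ cos θ = (-0.989825)(-0.024898) + (0.142287)(0.999690)(0.996195) = 0.166346
φ₂ = asin(0.166346) = 0.167123 rad = 9.5754°.
Then Δλ = atan2(0.012397, 0.139756) = 0.088475 rad, from sin θ sin δ cos φ₁ over cos δ − sin φ₁ sin φ₂.
λ₂ = λ₁ + Δλ = -11.7451°.

latitude 9.5754°, longitude -11.7451°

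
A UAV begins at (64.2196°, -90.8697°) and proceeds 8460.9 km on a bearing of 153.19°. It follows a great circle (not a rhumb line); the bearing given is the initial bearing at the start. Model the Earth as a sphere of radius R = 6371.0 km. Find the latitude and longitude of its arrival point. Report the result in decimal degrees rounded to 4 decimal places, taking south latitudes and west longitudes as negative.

Angular distance δ = d/R = 8460.9 / 6371 = 1.328033 rad.
Start latitude φ₁ = 1.120843 rad; initial bearing θ = 2.673670 rad.
sin φ₂ = sin φ₁ cos δ + cos φ₁ sin δ cos θ = (0.900468)(0.240386) + (0.434923)(0.970677)(-0.892507) = -0.160330
φ₂ = asin(-0.160330) = -0.161025 rad = -9.2261°.
Δλ = atan2( sin θ sin δ cos φ₁ , cos δ − sin φ₁ sin φ₂ ) = atan2(0.190413, 0.384758) = 0.459551 rad = 26.3303°.
λ₂ = -90.8697° + 26.3303° = -64.5394°.

latitude -9.2261°, longitude -64.5394°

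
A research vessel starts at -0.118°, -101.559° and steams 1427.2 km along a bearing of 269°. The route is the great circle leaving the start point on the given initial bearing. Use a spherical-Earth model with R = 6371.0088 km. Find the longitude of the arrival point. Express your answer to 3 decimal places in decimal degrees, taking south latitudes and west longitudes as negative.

δ = 1427.2/6371.0088 = 0.224015 rad (12.8351°).
Converting: φ₁ = -0.002059 rad, θ = 4.694936 rad.
Applying the spherical law of cosines for sides, sin φ₂ = sin φ₁ cos δ + cos φ₁ sin δ cos θ = -0.005885, so φ₂ = -0.337°.
For the longitude increment, Δλ = atan2( sin θ sin δ cos φ₁, cos δ − sin φ₁ sin φ₂ ) = atan2(-0.222112, 0.975001) = -12.833°.
Hence λ₂ = -101.559° + -12.833° = -114.392°.

longitude -114.392°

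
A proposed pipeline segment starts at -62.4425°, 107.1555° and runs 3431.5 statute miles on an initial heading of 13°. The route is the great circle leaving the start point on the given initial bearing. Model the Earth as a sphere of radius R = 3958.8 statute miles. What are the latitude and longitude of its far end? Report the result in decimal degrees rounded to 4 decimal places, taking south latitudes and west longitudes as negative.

Central angle δ = d/R = 0.866803 rad.
Converting: φ₁ = -1.089827 rad, θ = 0.226893 rad.
sin φ₂ = sin φ₁ cos δ + cos φ₁ sin δ cos θ = (-0.886547)(0.647267) + (0.462639)(0.762264)(0.974370) = -0.230218
φ₂ = asin(-0.230218) = -0.232302 rad = -13.3099°.
Then Δλ = atan2(0.079330, 0.443167) = 0.177130 rad, from sin θ sin δ cos φ₁ over cos δ − sin φ₁ sin φ₂.
Hence λ₂ = 107.1555° + 10.1488° = 117.3043°.

latitude -13.3099°, longitude 117.3043°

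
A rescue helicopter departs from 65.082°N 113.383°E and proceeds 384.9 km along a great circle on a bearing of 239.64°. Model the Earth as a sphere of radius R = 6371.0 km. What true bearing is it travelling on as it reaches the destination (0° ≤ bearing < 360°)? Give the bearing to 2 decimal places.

final bearing 233.67°

Angular distance δ = d/R = 384.9 / 6371 = 0.060414 rad.
With φ₁ = 65.082° = 1.135895 rad and θ = 239.64° = 4.182507 rad:
Applying the spherical law of cosines for sides, sin φ₂ = sin φ₁ cos δ + cos φ₁ sin δ cos θ = 0.892400, so φ₂ = 63.176°.
Then Δλ = atan2(-0.021950, 0.188848) = -0.115711 rad, from sin θ sin δ cos φ₁ over cos δ − sin φ₁ sin φ₂.
λ₂ = λ₁ + Δλ = 106.753°.
The forward bearing on arrival equals the back-azimuth from the destination plus 180°.
Back-azimuth from P₂ (63.18°, 106.75°) to P₁ (65.08°, 113.38°), with Δλ' = λ₁ − λ₂ = 6.63°: atan2( sin Δλ' cos φ₁ , cos φ₂ sin φ₁ − sin φ₂ cos φ₁ cos Δλ' ) = 53.67°.
Final bearing = (53.67° + 180°) mod 360° = 233.67°.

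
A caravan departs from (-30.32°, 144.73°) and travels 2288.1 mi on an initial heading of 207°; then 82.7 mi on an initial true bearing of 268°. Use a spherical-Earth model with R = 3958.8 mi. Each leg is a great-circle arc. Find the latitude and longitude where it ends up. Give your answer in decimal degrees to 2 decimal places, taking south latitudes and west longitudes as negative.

latitude -57.48°, longitude 115.04°

Apply the spherical direct solution leg by leg, carrying full precision between legs.
Leg 1: from (-30.32°, 144.73°), δ = 2288.1/3958.8 = 0.577978 rad, θ = 207° → φ = -57.46°, λ = 117.27°.
Leg 2: from (-57.46°, 117.27°), δ = 82.7/3958.8 = 0.020890 rad, θ = 268° → φ = -57.48°, λ = 115.04°.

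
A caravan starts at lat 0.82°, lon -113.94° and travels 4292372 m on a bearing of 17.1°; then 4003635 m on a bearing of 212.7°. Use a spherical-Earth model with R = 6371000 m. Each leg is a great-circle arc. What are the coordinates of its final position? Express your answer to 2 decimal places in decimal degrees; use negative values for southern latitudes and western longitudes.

Apply the spherical direct solution leg by leg, carrying full precision between legs.
Leg 1: from (0.82°, -113.94°), δ = 4292372/6371000 = 0.673736 rad, θ = 17.1° → φ = 37.41°, λ = -100.59°.
Leg 2: from (37.41°, -100.59°), δ = 4003635/6371000 = 0.628415 rad, θ = 212.7° → φ = 5.65°, λ = -119.20°.

latitude 5.65°, longitude -119.20°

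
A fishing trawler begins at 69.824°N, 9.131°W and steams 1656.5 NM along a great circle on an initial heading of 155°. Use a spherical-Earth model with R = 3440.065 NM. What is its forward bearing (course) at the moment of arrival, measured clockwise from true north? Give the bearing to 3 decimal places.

final bearing 168.426°

The arc subtends δ = 1656.5/3440.065 = 0.481532 rad at the centre.
Start latitude φ₁ = 1.218659 rad; initial bearing θ = 2.705260 rad.
Applying the spherical law of cosines for sides, sin φ₂ = sin φ₁ cos δ + cos φ₁ sin δ cos θ = 0.687130, so φ₂ = 43.403°.
Then Δλ = atan2(0.067508, 0.241321) = 0.272772 rad, from sin θ sin δ cos φ₁ over cos δ − sin φ₁ sin φ₂.
Hence λ₂ = -9.131° + 15.629° = 6.498°.
The forward bearing on arrival equals the back-azimuth from the destination plus 180°.
Back-azimuth from P₂ (43.403°, 6.498°) to P₁ (69.824°, -9.131°), with Δλ' = λ₁ − λ₂ = -15.629°: atan2( sin Δλ' cos φ₁ , cos φ₂ sin φ₁ − sin φ₂ cos φ₁ cos Δλ' ) = 348.426°.
Final bearing = (348.426° + 180°) mod 360° = 168.426°.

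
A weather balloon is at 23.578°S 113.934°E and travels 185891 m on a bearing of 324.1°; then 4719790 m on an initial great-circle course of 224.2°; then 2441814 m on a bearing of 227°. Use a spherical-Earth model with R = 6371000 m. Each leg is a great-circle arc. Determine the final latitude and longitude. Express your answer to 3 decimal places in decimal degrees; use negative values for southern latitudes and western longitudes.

Apply the spherical direct solution leg by leg, carrying full precision between legs.
Leg 1: from (-23.578°, 113.934°), δ = 185891/6371000 = 0.029178 rad, θ = 324.1° → φ = -22.220°, λ = 112.875°.
Leg 2: from (-22.220°, 112.875°), δ = 4719790/6371000 = 0.740824 rad, θ = 224.2° → φ = -46.632°, λ = 69.623°.
Leg 3: from (-46.632°, 69.623°), δ = 2441814/6371000 = 0.383270 rad, θ = 227° → φ = -58.141°, λ = 38.416°.

latitude -58.141°, longitude 38.416°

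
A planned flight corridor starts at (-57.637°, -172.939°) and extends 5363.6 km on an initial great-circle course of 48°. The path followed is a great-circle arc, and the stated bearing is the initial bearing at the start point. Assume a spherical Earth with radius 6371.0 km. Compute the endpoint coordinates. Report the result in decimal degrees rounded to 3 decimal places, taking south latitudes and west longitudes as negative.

The arc subtends δ = 5363.6/6371 = 0.841877 rad at the centre.
With φ₁ = -57.637° = -1.005955 rad and θ = 48° = 0.837758 rad:
sin φ₂ = sin φ₁ cos δ + cos φ₁ sin δ cos θ = (-0.844674)(0.666064) + (0.535281)(0.745895)(0.669131) = -0.295447
φ₂ = asin(-0.295447) = -0.299923 rad = -17.184°.
Δλ = atan2( sin θ sin δ cos φ₁ , cos δ − sin φ₁ sin φ₂ ) = atan2(0.296711, 0.416507) = 0.618985 rad = 35.465°.
λ₂ = -172.939° + 35.465° = -137.474°.

latitude -17.184°, longitude -137.474°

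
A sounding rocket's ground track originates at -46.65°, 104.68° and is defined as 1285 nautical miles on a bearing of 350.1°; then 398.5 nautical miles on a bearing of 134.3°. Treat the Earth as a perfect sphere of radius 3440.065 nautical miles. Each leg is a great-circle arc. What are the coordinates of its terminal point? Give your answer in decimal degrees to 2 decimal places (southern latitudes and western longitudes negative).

Apply the spherical direct solution leg by leg, carrying full precision between legs.
Leg 1: from (-46.65°, 104.68°), δ = 1285/3440.065 = 0.373539 rad, θ = 350.1° → φ = -25.48°, λ = 100.69°.
Leg 2: from (-25.48°, 100.69°), δ = 398.5/3440.065 = 0.115841 rad, θ = 134.3° → φ = -30.02°, λ = 106.18°.

latitude -30.02°, longitude 106.18°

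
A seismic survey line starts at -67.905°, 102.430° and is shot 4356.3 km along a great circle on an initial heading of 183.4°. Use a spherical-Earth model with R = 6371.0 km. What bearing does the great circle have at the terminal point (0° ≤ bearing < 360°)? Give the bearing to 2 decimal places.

δ = 4356.3/6371 = 0.683770 rad (39.1771°).
Converting: φ₁ = -1.185166 rad, θ = 3.200934 rad.
Applying the spherical law of cosines for sides, sin φ₂ = sin φ₁ cos δ + cos φ₁ sin δ cos θ = -0.955466, so φ₂ = -72.836°.
Δλ = atan2( sin θ sin δ cos φ₁ , cos δ − sin φ₁ sin φ₂ ) = atan2(-0.014092, -0.110102) = -3.014292 rad = -172.706°.
λ₂ = λ₁ + Δλ = -70.276°.
The forward bearing on arrival equals the back-azimuth from the destination plus 180°.
Back-azimuth from P₂ (-72.84°, -70.28°) to P₁ (-67.91°, 102.43°), with Δλ' = λ₁ − λ₂ = 172.71°: atan2( sin Δλ' cos φ₁ , cos φ₂ sin φ₁ − sin φ₂ cos φ₁ cos Δλ' ) = 175.66°.
Final bearing = (175.66° + 180°) mod 360° = 355.66°.

final bearing 355.66°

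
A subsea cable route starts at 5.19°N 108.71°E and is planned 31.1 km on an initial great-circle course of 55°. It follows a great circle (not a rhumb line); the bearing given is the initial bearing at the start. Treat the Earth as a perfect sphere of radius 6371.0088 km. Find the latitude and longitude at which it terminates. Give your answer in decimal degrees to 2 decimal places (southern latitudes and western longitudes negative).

The arc subtends δ = 31.1/6371.0088 = 0.004881 rad at the centre.
Start latitude φ₁ = 0.090583 rad; initial bearing θ = 0.959931 rad.
Applying the spherical law of cosines for sides, sin φ₂ = sin φ₁ cos δ + cos φ₁ sin δ cos θ = 0.093246, so φ₂ = 5.35°.
For the longitude increment, Δλ = atan2( sin θ sin δ cos φ₁, cos δ − sin φ₁ sin φ₂ ) = atan2(0.003982, 0.991553) = 0.23°.
Hence λ₂ = 108.71° + 0.23° = 108.94°.

latitude 5.35°, longitude 108.94°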